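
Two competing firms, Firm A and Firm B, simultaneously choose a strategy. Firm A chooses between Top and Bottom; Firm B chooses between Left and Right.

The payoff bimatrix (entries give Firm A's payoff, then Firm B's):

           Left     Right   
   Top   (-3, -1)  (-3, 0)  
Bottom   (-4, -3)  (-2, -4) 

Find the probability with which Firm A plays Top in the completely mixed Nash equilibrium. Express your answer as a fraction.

Let r be the probability that Firm A plays Top. In a completely mixed equilibrium, Firm B must be indifferent between Left and Right.
Firm B's expected payoff from Left is −r − 3(1−r); from Right it is −4(1−r).
Setting these equal: 2r − 3 = 4r − 4, so r = 1/2.

1/2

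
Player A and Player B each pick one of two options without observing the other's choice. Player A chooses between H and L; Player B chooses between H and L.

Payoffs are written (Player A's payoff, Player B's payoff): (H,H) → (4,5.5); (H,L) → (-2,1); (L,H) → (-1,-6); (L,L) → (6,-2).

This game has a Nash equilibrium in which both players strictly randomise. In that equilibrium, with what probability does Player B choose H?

Let q be the probability that Player B plays H. In a completely mixed equilibrium, Player A must be indifferent between H and L.
Player A's expected payoff from H is 4q − 2(1−q); from L it is −q + 6(1−q).
Setting these equal: 6q − 2 = −7q + 6, so q = 8/13.

8/13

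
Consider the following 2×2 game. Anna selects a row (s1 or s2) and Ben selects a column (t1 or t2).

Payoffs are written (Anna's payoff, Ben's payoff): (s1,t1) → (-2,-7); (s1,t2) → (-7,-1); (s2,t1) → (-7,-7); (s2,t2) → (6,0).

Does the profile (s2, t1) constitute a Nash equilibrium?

At (s2, t1), Anna earns -7; switching to s1 would give -2, so Anna would deviate.
Ben earns -7; switching to t2 would give 0, so Ben would deviate.
Since at least one player can profitably deviate, this is not a Nash equilibrium.

No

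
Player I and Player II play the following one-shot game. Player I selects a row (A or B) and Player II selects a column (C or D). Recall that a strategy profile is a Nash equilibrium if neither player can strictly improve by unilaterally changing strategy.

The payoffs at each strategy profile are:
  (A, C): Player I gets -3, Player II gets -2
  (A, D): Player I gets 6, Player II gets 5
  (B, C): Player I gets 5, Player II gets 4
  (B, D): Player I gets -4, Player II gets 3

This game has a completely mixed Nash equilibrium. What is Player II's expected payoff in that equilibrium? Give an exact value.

First find p, the probability Player I plays A, from Player II's indifference between C and D: −2p + 4(1−p) = 5p + 3(1−p), giving p = 1/8.
Since Player II is indifferent in equilibrium, Player II's expected payoff equals the payoff from either column against (1/8, 7/8). Using C: −2(1/8) + 4(7/8) = 13/4.

13/4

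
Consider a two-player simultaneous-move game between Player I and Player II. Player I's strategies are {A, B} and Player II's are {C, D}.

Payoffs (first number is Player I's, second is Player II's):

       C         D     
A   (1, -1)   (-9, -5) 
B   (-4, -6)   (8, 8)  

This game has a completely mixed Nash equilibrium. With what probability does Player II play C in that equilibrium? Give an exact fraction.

17/22

Let q be the probability that Player II plays C. In a completely mixed equilibrium, Player I must be indifferent between A and B.
Player I's expected payoff from A is q − 9(1−q); from B it is −4q + 8(1−q).
Setting these equal: 10q − 9 = −12q + 8, so q = 17/22.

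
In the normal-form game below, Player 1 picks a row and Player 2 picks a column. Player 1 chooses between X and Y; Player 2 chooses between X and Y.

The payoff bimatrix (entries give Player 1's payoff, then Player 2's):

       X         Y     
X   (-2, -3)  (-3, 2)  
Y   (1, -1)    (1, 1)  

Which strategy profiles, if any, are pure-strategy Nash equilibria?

(Y, Y)

(X, X): Player 1 prefers Y (1 > -2); Player 2 prefers Y (2 > -3) — not an equilibrium.
(X, Y): Player 1 prefers Y (1 > -3) — not an equilibrium.
(Y, X): Player 2 prefers Y (1 > -1) — not an equilibrium.
(Y, Y): Player 1 gets 1 ≥ -3 from X, and Player 2 gets 1 ≥ -1 from X — Nash equilibrium.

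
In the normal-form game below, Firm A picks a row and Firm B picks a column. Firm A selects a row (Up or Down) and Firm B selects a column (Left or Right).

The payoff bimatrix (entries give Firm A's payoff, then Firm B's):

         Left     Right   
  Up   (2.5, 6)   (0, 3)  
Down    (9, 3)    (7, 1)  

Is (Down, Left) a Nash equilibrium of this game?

Yes

At (Down, Left), Firm A earns 9; switching to Up would give 2.5, so Firm A has no profitable deviation.
Firm B earns 3; switching to Right would give 1, so Firm B has no profitable deviation.
Neither player can gain by a unilateral deviation, so this profile is a Nash equilibrium.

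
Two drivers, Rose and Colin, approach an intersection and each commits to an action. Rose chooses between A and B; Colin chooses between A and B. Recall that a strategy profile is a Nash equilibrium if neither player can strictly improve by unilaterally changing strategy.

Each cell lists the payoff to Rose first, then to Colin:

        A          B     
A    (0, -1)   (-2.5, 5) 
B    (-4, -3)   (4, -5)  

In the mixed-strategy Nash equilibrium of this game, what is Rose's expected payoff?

-20/21

First find q, the probability Colin plays A, from Rose's indifference between A and B: −2.5(1−q) = −4q + 4(1−q), giving q = 13/21.
Since Rose is indifferent in equilibrium, Rose's expected payoff equals the payoff from either row against (13/21, 8/21). Using A: −2.5(8/21) = -20/21.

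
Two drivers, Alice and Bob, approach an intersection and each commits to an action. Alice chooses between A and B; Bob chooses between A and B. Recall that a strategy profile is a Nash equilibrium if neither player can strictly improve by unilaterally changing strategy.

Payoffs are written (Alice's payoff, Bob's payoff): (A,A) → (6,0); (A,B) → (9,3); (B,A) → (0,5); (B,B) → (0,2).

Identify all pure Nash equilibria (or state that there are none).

(A, B)

(A, A): Bob prefers B (3 > 0) — not an equilibrium.
(A, B): Alice gets 9 ≥ 0 from B, and Bob gets 3 ≥ 0 from A — Nash equilibrium.
(B, A): Alice prefers A (6 > 0) — not an equilibrium.
(B, B): Alice prefers A (9 > 0); Bob prefers A (5 > 2) — not an equilibrium.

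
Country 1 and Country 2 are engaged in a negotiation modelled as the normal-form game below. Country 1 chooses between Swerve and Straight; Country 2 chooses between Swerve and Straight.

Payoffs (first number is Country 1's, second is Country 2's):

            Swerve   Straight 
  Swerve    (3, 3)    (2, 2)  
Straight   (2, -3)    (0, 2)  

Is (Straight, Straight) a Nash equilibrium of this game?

At (Straight, Straight), Country 1 earns 0; switching to Swerve would give 2, so Country 1 would deviate.
Country 2 earns 2; switching to Swerve would give -3, so Country 2 has no profitable deviation.
Since at least one player can profitably deviate, this is not a Nash equilibrium.

No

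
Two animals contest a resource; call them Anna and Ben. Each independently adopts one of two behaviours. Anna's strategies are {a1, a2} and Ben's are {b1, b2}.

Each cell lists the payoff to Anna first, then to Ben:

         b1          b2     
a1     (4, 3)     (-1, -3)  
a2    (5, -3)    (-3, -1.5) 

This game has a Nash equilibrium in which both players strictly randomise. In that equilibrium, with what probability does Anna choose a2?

4/5

Let x be the probability that Anna plays a1. In a completely mixed equilibrium, Ben must be indifferent between b1 and b2.
Ben's expected payoff from b1 is 3x − 3(1−x); from b2 it is −3x − 1.5(1−x).
Setting these equal: 6x − 3 = −1.5x − 1.5, so x = 1/5.
Therefore Anna plays a2 with probability 1 − 1/5 = 4/5.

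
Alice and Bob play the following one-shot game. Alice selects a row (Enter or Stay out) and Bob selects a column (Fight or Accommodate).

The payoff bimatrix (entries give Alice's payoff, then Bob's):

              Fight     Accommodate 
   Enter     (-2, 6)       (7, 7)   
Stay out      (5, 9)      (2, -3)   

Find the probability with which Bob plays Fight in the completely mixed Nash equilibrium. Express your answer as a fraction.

5/12

Let c be the probability that Bob plays Fight. In a completely mixed equilibrium, Alice must be indifferent between Enter and Stay out.
Alice's expected payoff from Enter is −2c + 7(1−c); from Stay out it is 5c + 2(1−c).
Setting these equal: −9c + 7 = 3c + 2, so c = 5/12.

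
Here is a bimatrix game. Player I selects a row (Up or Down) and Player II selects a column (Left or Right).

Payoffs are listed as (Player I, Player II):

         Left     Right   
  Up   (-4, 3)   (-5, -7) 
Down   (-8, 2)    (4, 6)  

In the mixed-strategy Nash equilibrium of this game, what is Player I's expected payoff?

First find y, the probability Player II plays Left, from Player I's indifference between Up and Down: −4y − 5(1−y) = −8y + 4(1−y), giving y = 9/13.
Since Player I is indifferent in equilibrium, Player I's expected payoff equals the payoff from either row against (9/13, 4/13). Using Up: −4(9/13) − 5(4/13) = -56/13.

-56/13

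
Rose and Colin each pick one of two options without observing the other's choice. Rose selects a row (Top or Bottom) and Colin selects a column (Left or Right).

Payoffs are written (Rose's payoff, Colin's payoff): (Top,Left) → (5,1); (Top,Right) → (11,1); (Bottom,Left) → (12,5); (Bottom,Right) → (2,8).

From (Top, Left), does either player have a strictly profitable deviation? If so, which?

Rose at (Top, Left) earns 5; deviating to Bottom yields 12 — a strict improvement.
Colin earns 1; deviating to Right yields 1 — not better.
Only Rose has a strictly profitable deviation.

Rose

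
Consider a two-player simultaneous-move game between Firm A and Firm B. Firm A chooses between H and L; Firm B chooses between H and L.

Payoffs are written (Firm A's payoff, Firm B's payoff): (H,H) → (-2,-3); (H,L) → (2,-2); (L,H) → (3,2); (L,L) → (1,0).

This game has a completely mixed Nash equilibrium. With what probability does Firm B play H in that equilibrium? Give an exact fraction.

1/6

Let y be the probability that Firm B plays H. In a completely mixed equilibrium, Firm A must be indifferent between H and L.
Firm A's expected payoff from H is −2y + 2(1−y); from L it is 3y + (1−y).
Setting these equal: −4y + 2 = 2y + 1, so y = 1/6.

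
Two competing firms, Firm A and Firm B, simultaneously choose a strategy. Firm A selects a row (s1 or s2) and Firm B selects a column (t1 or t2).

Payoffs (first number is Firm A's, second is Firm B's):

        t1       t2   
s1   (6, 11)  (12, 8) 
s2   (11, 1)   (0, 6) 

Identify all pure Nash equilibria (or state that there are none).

none

(s1, t1): Firm A prefers s2 (11 > 6) — not an equilibrium.
(s1, t2): Firm B prefers t1 (11 > 8) — not an equilibrium.
(s2, t1): Firm B prefers t2 (6 > 1) — not an equilibrium.
(s2, t2): Firm A prefers s1 (12 > 0) — not an equilibrium.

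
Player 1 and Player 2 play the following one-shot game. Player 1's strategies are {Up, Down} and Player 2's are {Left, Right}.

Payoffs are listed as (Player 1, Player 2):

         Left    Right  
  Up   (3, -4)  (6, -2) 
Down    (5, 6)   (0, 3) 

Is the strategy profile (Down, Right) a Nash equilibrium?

No

At (Down, Right), Player 1 earns 0; switching to Up would give 6, so Player 1 would deviate.
Player 2 earns 3; switching to Left would give 6, so Player 2 would deviate.
Since at least one player can profitably deviate, this is not a Nash equilibrium.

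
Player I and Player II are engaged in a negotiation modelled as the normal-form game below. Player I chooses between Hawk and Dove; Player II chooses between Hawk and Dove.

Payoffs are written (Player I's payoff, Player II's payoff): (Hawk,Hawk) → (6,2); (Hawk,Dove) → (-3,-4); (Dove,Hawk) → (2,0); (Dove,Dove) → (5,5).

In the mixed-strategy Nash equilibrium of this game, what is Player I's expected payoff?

3

First find y, the probability Player II plays Hawk, from Player I's indifference between Hawk and Dove: 6y − 3(1−y) = 2y + 5(1−y), giving y = 2/3.
Since Player I is indifferent in equilibrium, Player I's expected payoff equals the payoff from either row against (2/3, 1/3). Using Hawk: 6(2/3) − 3(1/3) = 3.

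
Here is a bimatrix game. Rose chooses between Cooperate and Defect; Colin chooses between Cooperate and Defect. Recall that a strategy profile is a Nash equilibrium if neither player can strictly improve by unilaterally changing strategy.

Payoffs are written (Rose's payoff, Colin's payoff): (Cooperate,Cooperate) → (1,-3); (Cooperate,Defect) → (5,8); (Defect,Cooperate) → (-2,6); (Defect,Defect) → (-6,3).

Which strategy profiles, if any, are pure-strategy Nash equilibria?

(Cooperate, Cooperate): Colin prefers Defect (8 > -3) — not an equilibrium.
(Cooperate, Defect): Rose gets 5 ≥ -6 from Defect, and Colin gets 8 ≥ -3 from Cooperate — Nash equilibrium.
(Defect, Cooperate): Rose prefers Cooperate (1 > -2) — not an equilibrium.
(Defect, Defect): Rose prefers Cooperate (5 > -6); Colin prefers Cooperate (6 > 3) — not an equilibrium.

(Cooperate, Defect)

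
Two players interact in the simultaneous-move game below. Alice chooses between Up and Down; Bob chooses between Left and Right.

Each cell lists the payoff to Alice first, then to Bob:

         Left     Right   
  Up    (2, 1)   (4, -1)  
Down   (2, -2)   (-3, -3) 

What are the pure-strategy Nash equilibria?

(Up, Left) and (Down, Left)

(Up, Left): Alice gets 2 ≥ 2 from Down, and Bob gets 1 ≥ -1 from Right — Nash equilibrium.
(Up, Right): Bob prefers Left (1 > -1) — not an equilibrium.
(Down, Left): Alice gets 2 ≥ 2 from Up, and Bob gets -2 ≥ -3 from Right — Nash equilibrium.
(Down, Right): Alice prefers Up (4 > -3); Bob prefers Left (-2 > -3) — not an equilibrium.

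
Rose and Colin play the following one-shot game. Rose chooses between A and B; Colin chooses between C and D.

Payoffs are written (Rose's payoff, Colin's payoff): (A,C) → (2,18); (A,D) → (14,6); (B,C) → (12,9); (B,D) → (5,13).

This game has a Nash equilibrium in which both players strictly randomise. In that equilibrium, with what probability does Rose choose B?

3/4

Let x be the probability that Rose plays A. In a completely mixed equilibrium, Colin must be indifferent between C and D.
Colin's expected payoff from C is 18x + 9(1−x); from D it is 6x + 13(1−x).
Setting these equal: 9x + 9 = −7x + 13, so x = 1/4.
Therefore Rose plays B with probability 1 − 1/4 = 3/4.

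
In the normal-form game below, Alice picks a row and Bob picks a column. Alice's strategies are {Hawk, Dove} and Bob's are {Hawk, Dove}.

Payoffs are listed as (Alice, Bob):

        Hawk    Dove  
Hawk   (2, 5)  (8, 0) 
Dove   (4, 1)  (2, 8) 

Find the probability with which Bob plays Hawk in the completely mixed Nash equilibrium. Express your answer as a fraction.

3/4

Let y be the probability that Bob plays Hawk. In a completely mixed equilibrium, Alice must be indifferent between Hawk and Dove.
Alice's expected payoff from Hawk is 2y + 8(1−y); from Dove it is 4y + 2(1−y).
Setting these equal: −6y + 8 = 2y + 2, so y = 3/4.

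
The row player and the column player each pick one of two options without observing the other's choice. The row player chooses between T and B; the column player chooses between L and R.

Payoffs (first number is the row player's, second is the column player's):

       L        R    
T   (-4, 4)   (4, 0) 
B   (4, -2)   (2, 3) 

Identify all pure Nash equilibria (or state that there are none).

(T, L): the row player prefers B (4 > -4) — not an equilibrium.
(T, R): the column player prefers L (4 > 0) — not an equilibrium.
(B, L): the column player prefers R (3 > -2) — not an equilibrium.
(B, R): the row player prefers T (4 > 2) — not an equilibrium.

none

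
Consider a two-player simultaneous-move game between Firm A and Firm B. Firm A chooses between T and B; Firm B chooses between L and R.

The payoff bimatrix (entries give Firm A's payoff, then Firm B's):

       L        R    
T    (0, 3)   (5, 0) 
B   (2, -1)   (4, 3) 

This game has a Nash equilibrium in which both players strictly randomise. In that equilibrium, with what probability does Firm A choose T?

4/7

Let x be the probability that Firm A plays T. In a completely mixed equilibrium, Firm B must be indifferent between L and R.
Firm B's expected payoff from L is 3x − (1−x); from R it is 3(1−x).
Setting these equal: 4x − 1 = −3x + 3, so x = 4/7.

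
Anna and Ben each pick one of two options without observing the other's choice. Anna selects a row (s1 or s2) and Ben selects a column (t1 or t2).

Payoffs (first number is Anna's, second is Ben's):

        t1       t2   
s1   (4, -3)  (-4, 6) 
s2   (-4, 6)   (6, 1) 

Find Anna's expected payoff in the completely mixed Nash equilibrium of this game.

4/9

First find y, the probability Ben plays t1, from Anna's indifference between s1 and s2: 4y − 4(1−y) = −4y + 6(1−y), giving y = 5/9.
Since Anna is indifferent in equilibrium, Anna's expected payoff equals the payoff from either row against (5/9, 4/9). Using s1: 4(5/9) − 4(4/9) = 4/9.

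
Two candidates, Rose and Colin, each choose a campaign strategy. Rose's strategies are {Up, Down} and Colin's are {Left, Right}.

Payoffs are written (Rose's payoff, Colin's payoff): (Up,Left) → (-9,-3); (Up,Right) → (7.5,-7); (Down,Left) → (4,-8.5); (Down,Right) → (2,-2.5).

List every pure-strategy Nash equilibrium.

(Up, Left): Rose prefers Down (4 > -9) — not an equilibrium.
(Up, Right): Colin prefers Left (-3 > -7) — not an equilibrium.
(Down, Left): Colin prefers Right (-2.5 > -8.5) — not an equilibrium.
(Down, Right): Rose prefers Up (7.5 > 2) — not an equilibrium.

none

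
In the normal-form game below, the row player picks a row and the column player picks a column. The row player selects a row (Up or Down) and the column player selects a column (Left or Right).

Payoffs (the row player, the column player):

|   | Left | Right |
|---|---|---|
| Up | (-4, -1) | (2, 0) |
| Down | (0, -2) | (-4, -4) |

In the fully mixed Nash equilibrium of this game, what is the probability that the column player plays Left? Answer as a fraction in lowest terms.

Let y be the probability that the column player plays Left. In a completely mixed equilibrium, the row player must be indifferent between Up and Down.
The row player's expected payoff from Up is −4y + 2(1−y); from Down it is −4(1−y).
Setting these equal: −6y + 2 = 4y − 4, so y = 3/5.

3/5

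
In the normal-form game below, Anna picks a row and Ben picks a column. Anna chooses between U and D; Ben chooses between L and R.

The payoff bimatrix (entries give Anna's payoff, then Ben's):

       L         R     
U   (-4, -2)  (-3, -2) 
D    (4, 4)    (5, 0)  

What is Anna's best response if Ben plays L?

D

Against L, Anna earns -4 from U and 4 from D.
So D is the best response.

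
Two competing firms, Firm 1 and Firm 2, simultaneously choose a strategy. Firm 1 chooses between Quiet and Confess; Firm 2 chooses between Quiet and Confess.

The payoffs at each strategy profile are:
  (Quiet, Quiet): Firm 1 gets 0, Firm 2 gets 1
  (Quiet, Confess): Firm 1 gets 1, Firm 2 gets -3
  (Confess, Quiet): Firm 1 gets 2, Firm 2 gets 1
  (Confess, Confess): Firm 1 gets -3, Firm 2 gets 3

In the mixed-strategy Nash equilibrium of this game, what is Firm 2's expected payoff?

1

First find p, the probability Firm 1 plays Quiet, from Firm 2's indifference between Quiet and Confess: p + (1−p) = −3p + 3(1−p), giving p = 1/3.
Since Firm 2 is indifferent in equilibrium, Firm 2's expected payoff equals the payoff from either column against (1/3, 2/3). Using Quiet: (1/3) + (2/3) = 1.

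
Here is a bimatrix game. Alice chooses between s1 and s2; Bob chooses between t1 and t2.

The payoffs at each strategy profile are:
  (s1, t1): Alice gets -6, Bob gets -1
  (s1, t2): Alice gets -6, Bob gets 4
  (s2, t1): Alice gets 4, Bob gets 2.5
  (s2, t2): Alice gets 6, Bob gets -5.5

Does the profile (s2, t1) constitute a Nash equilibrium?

At (s2, t1), Alice earns 4; switching to s1 would give -6, so Alice has no profitable deviation.
Bob earns 2.5; switching to t2 would give -5.5, so Bob has no profitable deviation.
Neither player can gain by a unilateral deviation, so this profile is a Nash equilibrium.

Yes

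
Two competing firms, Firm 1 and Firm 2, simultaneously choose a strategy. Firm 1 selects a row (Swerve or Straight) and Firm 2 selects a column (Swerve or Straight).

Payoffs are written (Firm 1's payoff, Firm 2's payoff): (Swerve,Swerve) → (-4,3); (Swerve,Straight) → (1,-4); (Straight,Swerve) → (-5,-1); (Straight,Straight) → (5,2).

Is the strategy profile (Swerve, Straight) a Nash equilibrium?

No

At (Swerve, Straight), Firm 1 earns 1; switching to Straight would give 5, so Firm 1 would deviate.
Firm 2 earns -4; switching to Swerve would give 3, so Firm 2 would deviate.
Since at least one player can profitably deviate, this is not a Nash equilibrium.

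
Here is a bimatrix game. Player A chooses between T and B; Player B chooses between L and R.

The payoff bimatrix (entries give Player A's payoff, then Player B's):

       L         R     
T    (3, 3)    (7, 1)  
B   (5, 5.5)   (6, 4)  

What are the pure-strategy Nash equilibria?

(T, L): Player A prefers B (5 > 3) — not an equilibrium.
(T, R): Player B prefers L (3 > 1) — not an equilibrium.
(B, L): Player A gets 5 ≥ 3 from T, and Player B gets 5.5 ≥ 4 from R — Nash equilibrium.
(B, R): Player A prefers T (7 > 6); Player B prefers L (5.5 > 4) — not an equilibrium.

(B, L)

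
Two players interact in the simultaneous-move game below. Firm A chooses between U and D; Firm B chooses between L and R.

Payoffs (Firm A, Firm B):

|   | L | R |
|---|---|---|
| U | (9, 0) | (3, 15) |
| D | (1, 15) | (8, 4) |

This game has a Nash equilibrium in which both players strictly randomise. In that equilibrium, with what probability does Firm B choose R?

Let y be the probability that Firm B plays L. In a completely mixed equilibrium, Firm A must be indifferent between U and D.
Firm A's expected payoff from U is 9y + 3(1−y); from D it is y + 8(1−y).
Setting these equal: 6y + 3 = −7y + 8, so y = 5/13.
Therefore Firm B plays R with probability 1 − 5/13 = 8/13.

8/13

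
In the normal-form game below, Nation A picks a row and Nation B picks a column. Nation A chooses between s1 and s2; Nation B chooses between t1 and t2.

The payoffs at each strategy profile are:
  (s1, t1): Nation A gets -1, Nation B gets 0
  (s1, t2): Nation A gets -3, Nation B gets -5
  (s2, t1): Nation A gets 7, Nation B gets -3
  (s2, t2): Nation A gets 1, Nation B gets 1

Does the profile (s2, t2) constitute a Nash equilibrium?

Yes

At (s2, t2), Nation A earns 1; switching to s1 would give -3, so Nation A has no profitable deviation.
Nation B earns 1; switching to t1 would give -3, so Nation B has no profitable deviation.
Neither player can gain by a unilateral deviation, so this profile is a Nash equilibrium.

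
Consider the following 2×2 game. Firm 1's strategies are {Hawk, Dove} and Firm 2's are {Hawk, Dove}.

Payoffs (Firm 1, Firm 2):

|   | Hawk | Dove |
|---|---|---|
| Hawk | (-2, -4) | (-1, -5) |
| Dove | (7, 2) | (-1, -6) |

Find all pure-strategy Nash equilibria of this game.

(Hawk, Hawk): Firm 1 prefers Dove (7 > -2) — not an equilibrium.
(Hawk, Dove): Firm 2 prefers Hawk (-4 > -5) — not an equilibrium.
(Dove, Hawk): Firm 1 gets 7 ≥ -2 from Hawk, and Firm 2 gets 2 ≥ -6 from Dove — Nash equilibrium.
(Dove, Dove): Firm 2 prefers Hawk (2 > -6) — not an equilibrium.

(Dove, Hawk)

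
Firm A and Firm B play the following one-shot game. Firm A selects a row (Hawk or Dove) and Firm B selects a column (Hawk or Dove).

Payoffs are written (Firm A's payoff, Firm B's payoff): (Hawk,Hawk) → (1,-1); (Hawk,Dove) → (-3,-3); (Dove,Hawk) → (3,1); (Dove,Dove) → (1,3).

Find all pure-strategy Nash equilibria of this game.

(Dove, Dove)

(Hawk, Hawk): Firm A prefers Dove (3 > 1) — not an equilibrium.
(Hawk, Dove): Firm A prefers Dove (1 > -3); Firm B prefers Hawk (-1 > -3) — not an equilibrium.
(Dove, Hawk): Firm B prefers Dove (3 > 1) — not an equilibrium.
(Dove, Dove): Firm A gets 1 ≥ -3 from Hawk, and Firm B gets 3 ≥ 1 from Hawk — Nash equilibrium.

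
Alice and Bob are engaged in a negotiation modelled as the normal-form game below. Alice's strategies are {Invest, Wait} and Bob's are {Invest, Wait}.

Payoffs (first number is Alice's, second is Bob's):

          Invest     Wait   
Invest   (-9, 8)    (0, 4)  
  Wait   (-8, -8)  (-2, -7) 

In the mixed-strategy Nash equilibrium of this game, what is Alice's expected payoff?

First find y, the probability Bob plays Invest, from Alice's indifference between Invest and Wait: −9y = −8y − 2(1−y), giving y = 2/3.
Since Alice is indifferent in equilibrium, Alice's expected payoff equals the payoff from either row against (2/3, 1/3). Using Invest: −9(2/3) = -6.

-6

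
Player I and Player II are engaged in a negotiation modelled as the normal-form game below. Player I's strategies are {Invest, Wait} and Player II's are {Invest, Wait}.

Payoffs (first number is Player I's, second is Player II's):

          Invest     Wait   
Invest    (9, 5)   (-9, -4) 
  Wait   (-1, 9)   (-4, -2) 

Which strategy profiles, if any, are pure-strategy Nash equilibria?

(Invest, Invest): Player I gets 9 ≥ -1 from Wait, and Player II gets 5 ≥ -4 from Wait — Nash equilibrium.
(Invest, Wait): Player I prefers Wait (-4 > -9); Player II prefers Invest (5 > -4) — not an equilibrium.
(Wait, Invest): Player I prefers Invest (9 > -1) — not an equilibrium.
(Wait, Wait): Player II prefers Invest (9 > -2) — not an equilibrium.

(Invest, Invest)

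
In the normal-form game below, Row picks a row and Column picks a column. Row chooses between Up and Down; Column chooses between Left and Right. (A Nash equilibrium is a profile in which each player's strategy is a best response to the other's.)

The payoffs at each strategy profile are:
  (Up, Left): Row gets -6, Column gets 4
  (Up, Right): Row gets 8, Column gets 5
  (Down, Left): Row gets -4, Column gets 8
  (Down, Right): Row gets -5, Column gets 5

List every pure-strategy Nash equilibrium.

(Up, Left): Row prefers Down (-4 > -6); Column prefers Right (5 > 4) — not an equilibrium.
(Up, Right): Row gets 8 ≥ -5 from Down, and Column gets 5 ≥ 4 from Left — Nash equilibrium.
(Down, Left): Row gets -4 ≥ -6 from Up, and Column gets 8 ≥ 5 from Right — Nash equilibrium.
(Down, Right): Row prefers Up (8 > -5); Column prefers Left (8 > 5) — not an equilibrium.

(Up, Right) and (Down, Left)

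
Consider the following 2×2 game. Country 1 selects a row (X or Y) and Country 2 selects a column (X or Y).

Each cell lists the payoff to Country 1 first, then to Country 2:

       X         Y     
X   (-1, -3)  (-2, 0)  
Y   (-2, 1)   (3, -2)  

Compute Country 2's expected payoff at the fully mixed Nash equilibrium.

First find x, the probability Country 1 plays X, from Country 2's indifference between X and Y: −3x + (1−x) = −2(1−x), giving x = 1/2.
Since Country 2 is indifferent in equilibrium, Country 2's expected payoff equals the payoff from either column against (1/2, 1/2). Using X: −3(1/2) + (1/2) = -1.

-1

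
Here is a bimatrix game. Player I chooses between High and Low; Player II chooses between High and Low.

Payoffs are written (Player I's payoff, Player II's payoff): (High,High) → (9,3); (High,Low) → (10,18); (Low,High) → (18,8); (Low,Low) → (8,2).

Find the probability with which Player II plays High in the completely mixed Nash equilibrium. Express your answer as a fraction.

2/11

Let y be the probability that Player II plays High. In a completely mixed equilibrium, Player I must be indifferent between High and Low.
Player I's expected payoff from High is 9y + 10(1−y); from Low it is 18y + 8(1−y).
Setting these equal: −y + 10 = 10y + 8, so y = 2/11.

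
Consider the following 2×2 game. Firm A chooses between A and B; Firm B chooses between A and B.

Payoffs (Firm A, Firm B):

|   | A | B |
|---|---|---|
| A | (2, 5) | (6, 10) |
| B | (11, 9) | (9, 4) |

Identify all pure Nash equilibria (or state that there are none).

(A, A): Firm A prefers B (11 > 2); Firm B prefers B (10 > 5) — not an equilibrium.
(A, B): Firm A prefers B (9 > 6) — not an equilibrium.
(B, A): Firm A gets 11 ≥ 2 from A, and Firm B gets 9 ≥ 4 from B — Nash equilibrium.
(B, B): Firm B prefers A (9 > 4) — not an equilibrium.

(B, A)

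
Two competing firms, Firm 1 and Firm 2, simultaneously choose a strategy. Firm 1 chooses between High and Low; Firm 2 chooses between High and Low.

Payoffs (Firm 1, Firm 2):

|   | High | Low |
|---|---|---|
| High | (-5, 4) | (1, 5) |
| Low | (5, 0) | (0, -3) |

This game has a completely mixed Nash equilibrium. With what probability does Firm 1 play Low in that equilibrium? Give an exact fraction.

1/4

Let x be the probability that Firm 1 plays High. In a completely mixed equilibrium, Firm 2 must be indifferent between High and Low.
Firm 2's expected payoff from High is 4x; from Low it is 5x − 3(1−x).
Setting these equal: 4x = 8x − 3, so x = 3/4.
Therefore Firm 1 plays Low with probability 1 − 3/4 = 1/4.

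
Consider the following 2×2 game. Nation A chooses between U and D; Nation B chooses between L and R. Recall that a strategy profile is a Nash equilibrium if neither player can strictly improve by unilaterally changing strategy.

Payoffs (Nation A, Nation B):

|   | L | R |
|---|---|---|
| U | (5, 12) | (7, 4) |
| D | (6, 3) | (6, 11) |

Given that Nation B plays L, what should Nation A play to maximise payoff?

Against L, Nation A earns 5 from U and 6 from D.
So D is the best response.

D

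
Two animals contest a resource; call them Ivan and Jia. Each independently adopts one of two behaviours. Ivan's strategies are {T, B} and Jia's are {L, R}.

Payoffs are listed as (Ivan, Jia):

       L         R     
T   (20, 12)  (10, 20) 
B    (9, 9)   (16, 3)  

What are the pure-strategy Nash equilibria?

(T, L): Jia prefers R (20 > 12) — not an equilibrium.
(T, R): Ivan prefers B (16 > 10) — not an equilibrium.
(B, L): Ivan prefers T (20 > 9) — not an equilibrium.
(B, R): Jia prefers L (9 > 3) — not an equilibrium.

none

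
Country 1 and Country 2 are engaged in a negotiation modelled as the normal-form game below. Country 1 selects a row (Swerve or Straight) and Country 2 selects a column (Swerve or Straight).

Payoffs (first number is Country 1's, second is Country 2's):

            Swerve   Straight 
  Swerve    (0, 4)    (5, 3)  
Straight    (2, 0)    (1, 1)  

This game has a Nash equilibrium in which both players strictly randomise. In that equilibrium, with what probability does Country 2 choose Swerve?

Let c be the probability that Country 2 plays Swerve. In a completely mixed equilibrium, Country 1 must be indifferent between Swerve and Straight.
Country 1's expected payoff from Swerve is 5(1−c); from Straight it is 2c + (1−c).
Setting these equal: −5c + 5 = c + 1, so c = 2/3.

2/3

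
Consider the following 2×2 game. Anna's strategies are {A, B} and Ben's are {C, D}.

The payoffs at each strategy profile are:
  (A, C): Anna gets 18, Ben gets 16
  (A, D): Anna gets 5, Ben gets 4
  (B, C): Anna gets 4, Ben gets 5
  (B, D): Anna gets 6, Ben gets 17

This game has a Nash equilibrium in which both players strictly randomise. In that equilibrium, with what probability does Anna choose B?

1/2

Let r be the probability that Anna plays A. In a completely mixed equilibrium, Ben must be indifferent between C and D.
Ben's expected payoff from C is 16r + 5(1−r); from D it is 4r + 17(1−r).
Setting these equal: 11r + 5 = −13r + 17, so r = 1/2.
Therefore Anna plays B with probability 1 − 1/2 = 1/2.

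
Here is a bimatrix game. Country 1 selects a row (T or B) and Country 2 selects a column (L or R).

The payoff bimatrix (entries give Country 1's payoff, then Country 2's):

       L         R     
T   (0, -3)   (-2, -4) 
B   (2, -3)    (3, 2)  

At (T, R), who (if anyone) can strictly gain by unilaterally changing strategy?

Both

Country 1 at (T, R) earns -2; deviating to B yields 3 — a strict improvement.
Country 2 earns -4; deviating to L yields -3 — a strict improvement.
Both Country 1 and Country 2 have strictly profitable deviations.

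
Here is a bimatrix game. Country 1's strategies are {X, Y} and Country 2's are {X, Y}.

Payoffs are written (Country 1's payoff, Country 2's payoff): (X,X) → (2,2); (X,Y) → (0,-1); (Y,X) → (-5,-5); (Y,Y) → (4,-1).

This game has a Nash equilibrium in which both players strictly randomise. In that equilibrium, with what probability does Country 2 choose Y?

7/11

Let y be the probability that Country 2 plays X. In a completely mixed equilibrium, Country 1 must be indifferent between X and Y.
Country 1's expected payoff from X is 2y; from Y it is −5y + 4(1−y).
Setting these equal: 2y = −9y + 4, so y = 4/11.
Therefore Country 2 plays Y with probability 1 − 4/11 = 7/11.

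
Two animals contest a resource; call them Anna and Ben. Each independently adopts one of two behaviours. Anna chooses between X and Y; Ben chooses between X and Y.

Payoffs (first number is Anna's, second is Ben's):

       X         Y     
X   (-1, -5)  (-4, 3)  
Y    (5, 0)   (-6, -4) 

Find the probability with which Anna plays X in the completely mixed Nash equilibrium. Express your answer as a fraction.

Let x be the probability that Anna plays X. In a completely mixed equilibrium, Ben must be indifferent between X and Y.
Ben's expected payoff from X is −5x; from Y it is 3x − 4(1−x).
Setting these equal: −5x = 7x − 4, so x = 1/3.

1/3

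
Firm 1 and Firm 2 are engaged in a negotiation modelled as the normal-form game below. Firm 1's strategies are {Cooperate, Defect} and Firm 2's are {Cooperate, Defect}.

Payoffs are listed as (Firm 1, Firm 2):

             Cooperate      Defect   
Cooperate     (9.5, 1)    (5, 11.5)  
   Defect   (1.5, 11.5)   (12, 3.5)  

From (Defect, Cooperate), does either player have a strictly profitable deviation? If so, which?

Firm 1 at (Defect, Cooperate) earns 1.5; deviating to Cooperate yields 9.5 — a strict improvement.
Firm 2 earns 11.5; deviating to Defect yields 3.5 — not better.
Only Firm 1 has a strictly profitable deviation.

Firm 1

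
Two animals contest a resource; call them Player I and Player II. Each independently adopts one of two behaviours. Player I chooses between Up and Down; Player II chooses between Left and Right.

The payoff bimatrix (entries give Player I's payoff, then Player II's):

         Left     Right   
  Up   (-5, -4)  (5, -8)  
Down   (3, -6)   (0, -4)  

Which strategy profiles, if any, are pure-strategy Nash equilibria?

none

(Up, Left): Player I prefers Down (3 > -5) — not an equilibrium.
(Up, Right): Player II prefers Left (-4 > -8) — not an equilibrium.
(Down, Left): Player II prefers Right (-4 > -6) — not an equilibrium.
(Down, Right): Player I prefers Up (5 > 0) — not an equilibrium.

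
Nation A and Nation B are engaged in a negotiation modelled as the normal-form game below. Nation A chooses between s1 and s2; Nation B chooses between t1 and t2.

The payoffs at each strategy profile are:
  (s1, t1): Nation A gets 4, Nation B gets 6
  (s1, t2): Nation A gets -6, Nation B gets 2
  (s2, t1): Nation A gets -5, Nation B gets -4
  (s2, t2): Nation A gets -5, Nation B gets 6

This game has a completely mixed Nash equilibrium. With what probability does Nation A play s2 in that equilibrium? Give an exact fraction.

Let p be the probability that Nation A plays s1. In a completely mixed equilibrium, Nation B must be indifferent between t1 and t2.
Nation B's expected payoff from t1 is 6p − 4(1−p); from t2 it is 2p + 6(1−p).
Setting these equal: 10p − 4 = −4p + 6, so p = 5/7.
Therefore Nation A plays s2 with probability 1 − 5/7 = 2/7.

2/7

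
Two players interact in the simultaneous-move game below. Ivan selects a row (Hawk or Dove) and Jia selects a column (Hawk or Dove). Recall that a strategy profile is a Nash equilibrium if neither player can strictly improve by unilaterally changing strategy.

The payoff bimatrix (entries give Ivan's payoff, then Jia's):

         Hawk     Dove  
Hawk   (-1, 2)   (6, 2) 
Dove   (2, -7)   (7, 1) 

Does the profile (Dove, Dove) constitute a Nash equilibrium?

At (Dove, Dove), Ivan earns 7; switching to Hawk would give 6, so Ivan has no profitable deviation.
Jia earns 1; switching to Hawk would give -7, so Jia has no profitable deviation.
Neither player can gain by a unilateral deviation, so this profile is a Nash equilibrium.

Yes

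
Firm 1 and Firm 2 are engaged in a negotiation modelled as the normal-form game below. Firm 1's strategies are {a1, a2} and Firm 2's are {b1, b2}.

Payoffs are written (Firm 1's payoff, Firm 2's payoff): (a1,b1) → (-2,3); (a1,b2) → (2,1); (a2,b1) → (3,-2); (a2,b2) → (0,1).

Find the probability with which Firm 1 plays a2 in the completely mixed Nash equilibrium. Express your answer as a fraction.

Let x be the probability that Firm 1 plays a1. In a completely mixed equilibrium, Firm 2 must be indifferent between b1 and b2.
Firm 2's expected payoff from b1 is 3x − 2(1−x); from b2 it is x + (1−x).
Setting these equal: 5x − 2 = 1, so x = 3/5.
Therefore Firm 1 plays a2 with probability 1 − 3/5 = 2/5.

2/5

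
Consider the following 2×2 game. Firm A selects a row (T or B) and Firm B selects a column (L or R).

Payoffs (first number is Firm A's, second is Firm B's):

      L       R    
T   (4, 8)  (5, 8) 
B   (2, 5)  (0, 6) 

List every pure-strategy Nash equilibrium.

(T, L): Firm A gets 4 ≥ 2 from B, and Firm B gets 8 ≥ 8 from R — Nash equilibrium.
(T, R): Firm A gets 5 ≥ 0 from B, and Firm B gets 8 ≥ 8 from L — Nash equilibrium.
(B, L): Firm A prefers T (4 > 2); Firm B prefers R (6 > 5) — not an equilibrium.
(B, R): Firm A prefers T (5 > 0) — not an equilibrium.

(T, L) and (T, R)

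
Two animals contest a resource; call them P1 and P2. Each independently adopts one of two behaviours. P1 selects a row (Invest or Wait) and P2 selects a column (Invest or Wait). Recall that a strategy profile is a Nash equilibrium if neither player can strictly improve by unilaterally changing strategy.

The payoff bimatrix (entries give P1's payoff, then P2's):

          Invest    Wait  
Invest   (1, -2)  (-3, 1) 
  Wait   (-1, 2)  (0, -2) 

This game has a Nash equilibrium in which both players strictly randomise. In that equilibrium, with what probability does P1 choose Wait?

3/7

Let p be the probability that P1 plays Invest. In a completely mixed equilibrium, P2 must be indifferent between Invest and Wait.
P2's expected payoff from Invest is −2p + 2(1−p); from Wait it is p − 2(1−p).
Setting these equal: −4p + 2 = 3p − 2, so p = 4/7.
Therefore P1 plays Wait with probability 1 − 4/7 = 3/7.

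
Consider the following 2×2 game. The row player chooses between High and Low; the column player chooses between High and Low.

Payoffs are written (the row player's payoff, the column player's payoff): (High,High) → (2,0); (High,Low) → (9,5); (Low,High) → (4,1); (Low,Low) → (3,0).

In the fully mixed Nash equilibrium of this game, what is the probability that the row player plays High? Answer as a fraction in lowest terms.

Let x be the probability that the row player plays High. In a completely mixed equilibrium, the column player must be indifferent between High and Low.
The column player's expected payoff from High is (1−x); from Low it is 5x.
Setting these equal: −x + 1 = 5x, so x = 1/6.

1/6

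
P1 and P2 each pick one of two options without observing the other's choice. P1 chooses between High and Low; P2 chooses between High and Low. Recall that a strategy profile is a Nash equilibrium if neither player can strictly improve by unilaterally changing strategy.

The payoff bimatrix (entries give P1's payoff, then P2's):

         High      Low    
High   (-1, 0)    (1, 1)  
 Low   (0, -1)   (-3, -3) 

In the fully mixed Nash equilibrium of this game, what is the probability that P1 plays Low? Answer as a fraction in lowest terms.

Let r be the probability that P1 plays High. In a completely mixed equilibrium, P2 must be indifferent between High and Low.
P2's expected payoff from High is −(1−r); from Low it is r − 3(1−r).
Setting these equal: r − 1 = 4r − 3, so r = 2/3.
Therefore P1 plays Low with probability 1 − 2/3 = 1/3.

1/3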